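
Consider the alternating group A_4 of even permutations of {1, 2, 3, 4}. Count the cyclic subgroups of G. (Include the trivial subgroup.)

A cyclic subgroup of order d is generated by each of its φ(d) elements of order d, so the cyclic subgroups of order d number (#elements of order d)/φ(d).
Cyclic subgroups by order — order 1: 1; order 2: 3; order 3: 4.
Total: 8.

8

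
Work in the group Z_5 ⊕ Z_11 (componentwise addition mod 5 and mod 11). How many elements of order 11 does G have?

10

An element (a,b) has order lcm(ord(a), ord(b)); count pairs with lcm equal to 11.
Enumerating gives 10 such elements.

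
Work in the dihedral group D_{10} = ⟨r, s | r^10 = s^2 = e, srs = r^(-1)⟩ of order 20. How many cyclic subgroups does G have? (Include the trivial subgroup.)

Group the elements of G by the cyclic subgroup they generate; each cyclic subgroup of order d accounts for φ(d) elements.
Cyclic subgroups by order — order 1: 1; order 2: 11; order 5: 1; order 10: 1.
Total: 14.

14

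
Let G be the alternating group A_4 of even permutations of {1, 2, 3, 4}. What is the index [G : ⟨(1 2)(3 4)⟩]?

|⟨(1 2)(3 4)⟩| = 2 and |G| = 12.
By Lagrange, [G : H] = |G|/|H| = 12/2 = 6.

6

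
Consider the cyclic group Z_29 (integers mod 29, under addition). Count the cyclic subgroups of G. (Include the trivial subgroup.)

Group the elements of G by the cyclic subgroup they generate; each cyclic subgroup of order d accounts for φ(d) elements.
Cyclic subgroups by order — order 1: 1; order 29: 1.
Total: 2.

2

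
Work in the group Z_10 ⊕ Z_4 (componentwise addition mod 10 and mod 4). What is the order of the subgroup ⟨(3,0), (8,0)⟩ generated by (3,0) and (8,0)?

10

|⟨(3,0)⟩| = 10 and |⟨(8,0)⟩| = 5, so |H| is a multiple of lcm(10, 5) = 10 and divides |G| = 40.
Closing under the operation: H = {(0,0), (1,0), (2,0), (3,0), (4,0), (5,0), (6,0), (7,0), (8,0), (9,0)}, so |H| = 10.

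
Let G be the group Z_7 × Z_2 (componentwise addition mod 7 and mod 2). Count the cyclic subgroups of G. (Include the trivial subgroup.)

A cyclic subgroup of order d is generated by each of its φ(d) elements of order d, so the cyclic subgroups of order d number (#elements of order d)/φ(d).
Cyclic subgroups by order — order 1: 1; order 2: 1; order 7: 1; order 14: 1.
Total: 4.

4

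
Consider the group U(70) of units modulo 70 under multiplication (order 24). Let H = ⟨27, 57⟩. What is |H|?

|⟨27⟩| = 4 and |⟨57⟩| = 4, so |H| is a multiple of lcm(4, 4) = 4 and divides |G| = 24.
Closing under the operation: H = {1, 13, 27, 29, 41, 43, 57, 69}, so |H| = 8.

8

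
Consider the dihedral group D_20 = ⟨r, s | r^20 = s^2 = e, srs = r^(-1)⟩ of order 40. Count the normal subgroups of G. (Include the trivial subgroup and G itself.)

9

G has 48 subgroups. Checking conjugation-invariance by order — order 1: 1/1 normal; order 2: 1/21 normal; order 4: 1/11 normal; order 5: 1/1 normal; order 8: 0/5 normal; order 10: 1/5 normal; order 20: 3/3 normal; order 40: 1/1 normal.
Total normal subgroups: 9.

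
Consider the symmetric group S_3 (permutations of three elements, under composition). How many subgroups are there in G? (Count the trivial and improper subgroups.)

6

|G| = 6, so by Lagrange every subgroup order divides 6. Divisors: 1, 2, 3, 6.
Subgroups by order — order 1: 1; order 2: 3; order 3: 1; order 6: 1.
Total: 1 + 3 + 1 + 1 = 6.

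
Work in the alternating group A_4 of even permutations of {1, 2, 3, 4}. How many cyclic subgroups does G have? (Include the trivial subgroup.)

8

Each element a generates a cyclic subgroup ⟨a⟩; distinct elements may generate the same one (a cyclic group of order d has φ(d) generators).
Cyclic subgroups by order — order 1: 1; order 2: 3; order 3: 4.
Total: 8.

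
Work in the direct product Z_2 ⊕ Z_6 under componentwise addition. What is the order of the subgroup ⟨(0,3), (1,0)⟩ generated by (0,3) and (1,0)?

4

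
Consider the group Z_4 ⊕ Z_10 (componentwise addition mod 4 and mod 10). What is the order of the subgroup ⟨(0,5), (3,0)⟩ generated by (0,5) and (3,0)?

|⟨(0,5)⟩| = 2 and |⟨(3,0)⟩| = 4, so |H| is a multiple of lcm(2, 4) = 4 and divides |G| = 40.
Closing under the operation: H = {(0,0), (0,5), (1,0), (1,5), (2,0), (2,5), (3,0), (3,5)}, so |H| = 8.

8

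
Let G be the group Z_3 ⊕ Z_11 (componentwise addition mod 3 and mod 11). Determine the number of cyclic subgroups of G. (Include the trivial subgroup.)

Each element a generates a cyclic subgroup ⟨a⟩; distinct elements may generate the same one (a cyclic group of order d has φ(d) generators).
Cyclic subgroups by order — order 1: 1; order 3: 1; order 11: 1; order 33: 1.
Total: 4.

4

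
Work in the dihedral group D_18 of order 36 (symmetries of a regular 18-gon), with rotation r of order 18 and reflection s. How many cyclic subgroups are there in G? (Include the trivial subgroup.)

Group the elements of G by the cyclic subgroup they generate; each cyclic subgroup of order d accounts for φ(d) elements.
Cyclic subgroups by order — order 1: 1; order 2: 19; order 3: 1; order 6: 1; order 9: 1; order 18: 1.
Total: 24.

24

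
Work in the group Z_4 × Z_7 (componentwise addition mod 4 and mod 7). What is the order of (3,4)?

28

The order of (3,4) in Z_4 × Z_7 is lcm(ord(3) in Z_4, ord(4) in Z_7).
ord(3) = 4 and ord(4) = 7, so |⟨(3,4)⟩| = lcm(4, 7) = 28.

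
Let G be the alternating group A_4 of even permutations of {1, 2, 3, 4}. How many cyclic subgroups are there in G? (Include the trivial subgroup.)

8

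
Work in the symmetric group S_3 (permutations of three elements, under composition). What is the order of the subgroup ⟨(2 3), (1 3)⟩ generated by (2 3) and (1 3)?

|⟨(2 3)⟩| = 2 and |⟨(1 3)⟩| = 2, so |H| is a multiple of lcm(2, 2) = 2 and divides |G| = 6.
Closing {(2 3), (1 3)} under the group operation gives all of G, so |H| = 6.

6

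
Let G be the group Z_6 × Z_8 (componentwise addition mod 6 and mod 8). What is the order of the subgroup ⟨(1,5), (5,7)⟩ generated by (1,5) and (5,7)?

24

|⟨(1,5)⟩| = 24 and |⟨(5,7)⟩| = 24, so |H| is a multiple of lcm(24, 24) = 24 and divides |G| = 48.
Closing under the operation: H = {(0,0), (0,2), (0,4), (0,6), (1,1), (1,3), (1,5), (1,7), (2,0), (2,2), (2,4), (2,6), (3,1), (3,3), (3,5), (3,7), (4,0), (4,2), (4,4), (4,6), (5,1), (5,3), (5,5), (5,7)}, so |H| = 24.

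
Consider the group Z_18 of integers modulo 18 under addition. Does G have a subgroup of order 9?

9 | 18. A subgroup of order 9 is {0, 2, 4, 6, 8, 10, 12, 14, 16}.

Yes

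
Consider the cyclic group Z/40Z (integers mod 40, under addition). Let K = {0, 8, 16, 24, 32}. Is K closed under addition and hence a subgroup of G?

Yes

|K| = 5 divides |G| = 40, consistent with Lagrange.
K contains the identity, every element's inverse is in K, and K is closed under +: it is a subgroup.
In fact K = ⟨16⟩.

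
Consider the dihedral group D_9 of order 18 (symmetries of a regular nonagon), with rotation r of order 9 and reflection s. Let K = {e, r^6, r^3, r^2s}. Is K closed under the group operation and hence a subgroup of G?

|K| = 4 does not divide |G| = 18, so by Lagrange K is not a subgroup.

No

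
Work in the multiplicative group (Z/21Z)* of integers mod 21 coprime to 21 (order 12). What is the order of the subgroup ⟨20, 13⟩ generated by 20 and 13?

4

|⟨20⟩| = 2 and |⟨13⟩| = 2, so |H| is a multiple of lcm(2, 2) = 2 and divides |G| = 12.
Closing under the operation: H = {1, 8, 13, 20}, so |H| = 4.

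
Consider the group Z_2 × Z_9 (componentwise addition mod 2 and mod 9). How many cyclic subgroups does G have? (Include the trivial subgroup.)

Group the elements of G by the cyclic subgroup they generate; each cyclic subgroup of order d accounts for φ(d) elements.
Cyclic subgroups by order — order 1: 1; order 2: 1; order 3: 1; order 6: 1; order 9: 1; order 18: 1.
Total: 6.

6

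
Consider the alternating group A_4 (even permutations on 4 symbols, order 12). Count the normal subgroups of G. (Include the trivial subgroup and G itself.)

3

G has 10 subgroups. Checking conjugation-invariance by order — order 1: 1/1 normal; order 2: 0/3 normal; order 3: 0/4 normal; order 4: 1/1 normal; order 12: 1/1 normal.
Total normal subgroups: 3.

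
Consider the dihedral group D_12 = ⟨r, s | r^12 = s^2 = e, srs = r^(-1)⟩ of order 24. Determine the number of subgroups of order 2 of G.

13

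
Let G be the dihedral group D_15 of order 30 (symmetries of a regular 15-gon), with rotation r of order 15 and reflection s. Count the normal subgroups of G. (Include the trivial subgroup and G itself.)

G has 28 subgroups. Checking conjugation-invariance by order — order 1: 1/1 normal; order 2: 0/15 normal; order 3: 1/1 normal; order 5: 1/1 normal; order 6: 0/5 normal; order 10: 0/3 normal; order 15: 1/1 normal; order 30: 1/1 normal.
Total normal subgroups: 5.

5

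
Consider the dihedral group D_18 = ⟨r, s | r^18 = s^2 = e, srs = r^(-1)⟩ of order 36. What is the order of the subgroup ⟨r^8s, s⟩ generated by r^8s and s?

18

|⟨r^8s⟩| = 2 and |⟨s⟩| = 2, so |H| is a multiple of lcm(2, 2) = 2 and divides |G| = 36.
Closing under the operation: H = {e, r^2, r^4, r^6, r^8, r^10, r^12, r^14, r^16, s, r^2s, r^4s, r^6s, r^8s, r^10s, r^12s, r^14s, r^16s}, so |H| = 18.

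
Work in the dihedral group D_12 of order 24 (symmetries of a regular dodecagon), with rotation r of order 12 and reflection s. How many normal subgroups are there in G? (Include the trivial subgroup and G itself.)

9

G has 34 subgroups. Checking conjugation-invariance by order — order 1: 1/1 normal; order 2: 1/13 normal; order 3: 1/1 normal; order 4: 1/7 normal; order 6: 1/5 normal; order 8: 0/3 normal; order 12: 3/3 normal; order 24: 1/1 normal.
Total normal subgroups: 9.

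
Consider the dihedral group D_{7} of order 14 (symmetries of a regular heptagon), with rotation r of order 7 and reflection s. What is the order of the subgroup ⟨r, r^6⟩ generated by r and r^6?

7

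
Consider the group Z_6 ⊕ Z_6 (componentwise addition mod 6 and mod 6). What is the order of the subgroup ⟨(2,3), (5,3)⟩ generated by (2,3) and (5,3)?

|⟨(2,3)⟩| = 6 and |⟨(5,3)⟩| = 6, so |H| is a multiple of lcm(6, 6) = 6 and divides |G| = 36.
Closing under the operation: H = {(0,0), (0,3), (1,0), (1,3), (2,0), (2,3), (3,0), (3,3), (4,0), (4,3), (5,0), (5,3)}, so |H| = 12.

12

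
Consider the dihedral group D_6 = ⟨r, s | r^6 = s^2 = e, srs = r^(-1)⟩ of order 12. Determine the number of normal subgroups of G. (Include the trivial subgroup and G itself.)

G has 16 subgroups. Checking conjugation-invariance by order — order 1: 1/1 normal; order 2: 1/7 normal; order 3: 1/1 normal; order 4: 0/3 normal; order 6: 3/3 normal; order 12: 1/1 normal.
Total normal subgroups: 7.

7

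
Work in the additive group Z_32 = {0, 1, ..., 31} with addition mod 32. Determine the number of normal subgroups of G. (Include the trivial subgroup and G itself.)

6

G is abelian, so every subgroup is normal.
G has 6 subgroups in total, hence 6 normal subgroups.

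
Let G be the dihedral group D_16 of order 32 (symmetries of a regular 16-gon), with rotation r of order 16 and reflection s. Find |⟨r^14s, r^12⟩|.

|⟨r^14s⟩| = 2 and |⟨r^12⟩| = 4, so |H| is a multiple of lcm(2, 4) = 4 and divides |G| = 32.
Closing under the operation: H = {e, r^4, r^8, r^12, r^2s, r^6s, r^10s, r^14s}, so |H| = 8.

8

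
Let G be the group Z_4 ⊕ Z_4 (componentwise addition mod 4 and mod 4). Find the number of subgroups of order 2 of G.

|G| = 16 and 2 | 16, so subgroups of order 2 are possible by Lagrange.
The subgroups of order 2 are: {(0,0), (0,2)}; {(0,0), (2,0)}; {(0,0), (2,2)}.
So G has 3 subgroups of order 2.

3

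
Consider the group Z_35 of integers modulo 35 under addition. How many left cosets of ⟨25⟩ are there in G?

|⟨25⟩| = 7 and |G| = 35.
By Lagrange, [G : H] = |G|/|H| = 35/7 = 5.

5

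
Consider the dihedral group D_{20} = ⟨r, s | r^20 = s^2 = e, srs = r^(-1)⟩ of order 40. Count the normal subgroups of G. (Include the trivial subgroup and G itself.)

G has 48 subgroups. Checking conjugation-invariance by order — order 1: 1/1 normal; order 2: 1/21 normal; order 4: 1/11 normal; order 5: 1/1 normal; order 8: 0/5 normal; order 10: 1/5 normal; order 20: 3/3 normal; order 40: 1/1 normal.
Total normal subgroups: 9.

9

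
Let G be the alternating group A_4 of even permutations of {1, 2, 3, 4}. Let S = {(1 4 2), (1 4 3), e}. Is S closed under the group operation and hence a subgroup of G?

No

(1 4 3) ∈ S but its inverse (1 3 4) ∉ S, so S is not a subgroup.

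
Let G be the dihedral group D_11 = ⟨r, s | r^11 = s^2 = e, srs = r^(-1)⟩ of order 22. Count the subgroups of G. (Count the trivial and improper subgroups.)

14

|G| = 22, so by Lagrange every subgroup order divides 22. Divisors: 1, 2, 11, 22.
Subgroups by order — order 1: 1; order 2: 11; order 11: 1; order 22: 1.
Total: 1 + 11 + 1 + 1 = 14.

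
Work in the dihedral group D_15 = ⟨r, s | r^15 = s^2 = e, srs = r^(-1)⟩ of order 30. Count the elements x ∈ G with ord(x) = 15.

The elements of order 15 are: r, r^2, r^4, r^7, r^8, r^11, r^13, r^14.
That's 8.

8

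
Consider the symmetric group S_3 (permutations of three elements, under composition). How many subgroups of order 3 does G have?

1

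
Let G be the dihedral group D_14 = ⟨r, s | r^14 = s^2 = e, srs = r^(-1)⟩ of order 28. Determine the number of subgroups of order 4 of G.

|G| = 28 and 4 | 28, so subgroups of order 4 are possible by Lagrange.
The subgroups of order 4 are: {e, r^7, r^3s, r^10s}; {e, r^7, r^4s, r^11s}; {e, r^7, r^5s, r^12s}; {e, r^7, r^6s, r^13s}; … (7 in all).
So G has 7 subgroups of order 4.

7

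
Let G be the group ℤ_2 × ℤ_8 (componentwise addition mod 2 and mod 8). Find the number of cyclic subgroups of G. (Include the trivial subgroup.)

Group the elements of G by the cyclic subgroup they generate; each cyclic subgroup of order d accounts for φ(d) elements.
Cyclic subgroups by order — order 1: 1; order 2: 3; order 4: 2; order 8: 2.
Total: 8.

8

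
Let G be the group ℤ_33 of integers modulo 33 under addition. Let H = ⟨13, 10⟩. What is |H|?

33

|⟨13⟩| = 33 and |⟨10⟩| = 33, so |H| is a multiple of lcm(33, 33) = 33 and divides |G| = 33.
Closing {13, 10} under the group operation gives all of G, so |H| = 33.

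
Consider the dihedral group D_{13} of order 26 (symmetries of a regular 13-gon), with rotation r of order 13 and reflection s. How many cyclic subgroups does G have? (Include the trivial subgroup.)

Group the elements of G by the cyclic subgroup they generate; each cyclic subgroup of order d accounts for φ(d) elements.
Cyclic subgroups by order — order 1: 1; order 2: 13; order 13: 1.
Total: 15.

15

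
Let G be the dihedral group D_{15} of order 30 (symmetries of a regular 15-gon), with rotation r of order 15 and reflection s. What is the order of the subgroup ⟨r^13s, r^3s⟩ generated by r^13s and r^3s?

|⟨r^13s⟩| = 2 and |⟨r^3s⟩| = 2, so |H| is a multiple of lcm(2, 2) = 2 and divides |G| = 30.
Closing under the operation: H = {e, r^5, r^10, r^3s, r^8s, r^13s}, so |H| = 6.

6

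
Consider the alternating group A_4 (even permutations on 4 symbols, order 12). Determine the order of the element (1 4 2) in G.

3

Computing powers of (1 4 2): the smallest k with ((1 4 2))^k = e is k = 3.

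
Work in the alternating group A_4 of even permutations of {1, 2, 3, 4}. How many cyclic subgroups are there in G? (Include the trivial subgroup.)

8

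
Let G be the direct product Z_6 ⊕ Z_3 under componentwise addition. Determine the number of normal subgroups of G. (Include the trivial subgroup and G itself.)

G is abelian, so every subgroup is normal.
G has 12 subgroups in total, hence 12 normal subgroups.

12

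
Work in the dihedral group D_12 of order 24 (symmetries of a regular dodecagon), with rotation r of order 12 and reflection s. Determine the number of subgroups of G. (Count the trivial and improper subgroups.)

34

|G| = 24, so by Lagrange every subgroup order divides 24. Divisors: 1, 2, 3, 4, 6, 8, 12, 24.
Subgroups by order — order 1: 1; order 2: 13; order 3: 1; order 4: 7; order 6: 5; order 8: 3; order 12: 3; order 24: 1.
Total: 1 + 13 + 1 + 7 + 5 + 3 + 3 + 1 = 34.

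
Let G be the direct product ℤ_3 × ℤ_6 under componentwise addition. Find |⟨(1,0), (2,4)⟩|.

|⟨(1,0)⟩| = 3 and |⟨(2,4)⟩| = 3, so |H| is a multiple of lcm(3, 3) = 3 and divides |G| = 18.
Closing under the operation: H = {(0,0), (0,2), (0,4), (1,0), (1,2), (1,4), (2,0), (2,2), (2,4)}, so |H| = 9.

9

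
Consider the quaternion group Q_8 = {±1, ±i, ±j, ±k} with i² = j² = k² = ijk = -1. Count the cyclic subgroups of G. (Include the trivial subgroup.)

5

Group the elements of G by the cyclic subgroup they generate; each cyclic subgroup of order d accounts for φ(d) elements.
Cyclic subgroups by order — order 1: 1; order 2: 1; order 4: 3.
Total: 5.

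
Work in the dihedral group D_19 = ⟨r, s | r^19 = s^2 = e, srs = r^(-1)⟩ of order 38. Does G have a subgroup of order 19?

Yes

19 | 38. A subgroup of order 19 is {e, r, r^2, r^3, r^4, r^5, r^6, r^7, r^8, r^9, r^10, r^11, r^12, r^13, r^14, r^15, r^16, r^17, r^18}.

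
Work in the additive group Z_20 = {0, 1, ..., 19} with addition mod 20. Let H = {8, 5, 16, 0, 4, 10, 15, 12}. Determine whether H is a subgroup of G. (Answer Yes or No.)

No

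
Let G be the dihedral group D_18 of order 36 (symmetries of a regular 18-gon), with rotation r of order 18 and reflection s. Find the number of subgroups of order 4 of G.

|G| = 36 and 4 | 36, so subgroups of order 4 are possible by Lagrange.
The subgroups of order 4 are: {e, r^9, rs, r^10s}; {e, r^9, r^2s, r^11s}; {e, r^9, r^3s, r^12s}; {e, r^9, r^4s, r^13s}; … (9 in all).
So G has 9 subgroups of order 4.

9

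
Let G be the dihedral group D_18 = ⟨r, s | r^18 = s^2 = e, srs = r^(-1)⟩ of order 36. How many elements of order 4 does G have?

0

No element of G has order 4 (even though 4 | 36).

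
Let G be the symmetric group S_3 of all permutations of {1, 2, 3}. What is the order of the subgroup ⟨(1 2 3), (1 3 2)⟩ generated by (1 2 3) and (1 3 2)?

3

|⟨(1 2 3)⟩| = 3 and |⟨(1 3 2)⟩| = 3, so |H| is a multiple of lcm(3, 3) = 3 and divides |G| = 6.
Closing under the operation: H = {e, (1 2 3), (1 3 2)}, so |H| = 3.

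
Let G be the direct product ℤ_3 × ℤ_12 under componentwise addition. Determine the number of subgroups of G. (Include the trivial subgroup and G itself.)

18

|G| = 36, so by Lagrange every subgroup order divides 36. Divisors: 1, 2, 3, 4, 6, 9, 12, 18, 36.
Subgroups by order — order 1: 1; order 2: 1; order 3: 4; order 4: 1; order 6: 4; order 9: 1; order 12: 4; order 18: 1; order 36: 1.
Total: 1 + 1 + 4 + 1 + 4 + 1 + 4 + 1 + 1 = 18.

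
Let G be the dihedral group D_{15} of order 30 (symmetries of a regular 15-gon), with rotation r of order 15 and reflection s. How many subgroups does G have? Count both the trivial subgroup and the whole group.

28

|G| = 30, so by Lagrange every subgroup order divides 30. Divisors: 1, 2, 3, 5, 6, 10, 15, 30.
Subgroups by order — order 1: 1; order 2: 15; order 3: 1; order 5: 1; order 6: 5; order 10: 3; order 15: 1; order 30: 1.
Total: 1 + 15 + 1 + 1 + 5 + 3 + 1 + 1 = 28.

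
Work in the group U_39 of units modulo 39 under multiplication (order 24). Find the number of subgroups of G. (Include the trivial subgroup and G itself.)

|G| = 24, so by Lagrange every subgroup order divides 24. Divisors: 1, 2, 3, 4, 6, 8, 12, 24.
Subgroups by order — order 1: 1; order 2: 3; order 3: 1; order 4: 3; order 6: 3; order 8: 1; order 12: 3; order 24: 1.
Total: 1 + 3 + 1 + 3 + 3 + 1 + 3 + 1 = 16.

16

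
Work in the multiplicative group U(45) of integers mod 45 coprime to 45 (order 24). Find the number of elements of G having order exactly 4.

The elements of order 4 are: 8, 17, 28, 37.
That's 4.

4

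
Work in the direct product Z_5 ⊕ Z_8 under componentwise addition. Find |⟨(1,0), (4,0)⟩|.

5

|⟨(1,0)⟩| = 5 and |⟨(4,0)⟩| = 5, so |H| is a multiple of lcm(5, 5) = 5 and divides |G| = 40.
Closing under the operation: H = {(0,0), (1,0), (2,0), (3,0), (4,0)}, so |H| = 5.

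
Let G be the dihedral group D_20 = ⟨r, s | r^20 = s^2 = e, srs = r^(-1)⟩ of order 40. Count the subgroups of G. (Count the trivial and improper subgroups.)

48

|G| = 40, so by Lagrange every subgroup order divides 40. Divisors: 1, 2, 4, 5, 8, 10, 20, 40.
Subgroups by order — order 1: 1; order 2: 21; order 4: 11; order 5: 1; order 8: 5; order 10: 5; order 20: 3; order 40: 1.
Total: 1 + 21 + 11 + 1 + 5 + 5 + 3 + 1 = 48.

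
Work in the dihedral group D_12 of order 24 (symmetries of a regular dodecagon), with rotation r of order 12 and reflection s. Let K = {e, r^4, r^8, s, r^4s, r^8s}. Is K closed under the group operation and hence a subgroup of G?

Yes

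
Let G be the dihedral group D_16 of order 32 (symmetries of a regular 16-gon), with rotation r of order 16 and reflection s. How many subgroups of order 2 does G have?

17

|G| = 32 and 2 | 32, so subgroups of order 2 are possible by Lagrange.
The subgroups of order 2 are: {e, r^10s}; {e, r^11s}; {e, r^12s}; {e, r^13s}; … (17 in all).
So G has 17 subgroups of order 2.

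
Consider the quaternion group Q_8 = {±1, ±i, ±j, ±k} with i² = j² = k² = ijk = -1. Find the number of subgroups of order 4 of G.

|G| = 8 and 4 | 8, so subgroups of order 4 are possible by Lagrange.
The subgroups of order 4 are: {1, -1, i, -i}; {1, -1, j, -j}; {1, -1, k, -k}.
So G has 3 subgroups of order 4.

3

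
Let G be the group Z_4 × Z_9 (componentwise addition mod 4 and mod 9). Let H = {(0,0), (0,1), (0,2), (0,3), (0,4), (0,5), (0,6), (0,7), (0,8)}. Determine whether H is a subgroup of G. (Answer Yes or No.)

Yes

|H| = 9 divides |G| = 36, consistent with Lagrange.
H contains the identity, every element's inverse is in H, and H is closed under +: it is a subgroup.
In fact H = ⟨(0,1)⟩.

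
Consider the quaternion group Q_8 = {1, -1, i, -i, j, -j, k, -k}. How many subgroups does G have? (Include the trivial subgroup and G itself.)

6

|G| = 8, so by Lagrange every subgroup order divides 8. Divisors: 1, 2, 4, 8.
Subgroups by order — order 1: 1; order 2: 1; order 4: 3; order 8: 1.
Total: 1 + 1 + 3 + 1 = 6.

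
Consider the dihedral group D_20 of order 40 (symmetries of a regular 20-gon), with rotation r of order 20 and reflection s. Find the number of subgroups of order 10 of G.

5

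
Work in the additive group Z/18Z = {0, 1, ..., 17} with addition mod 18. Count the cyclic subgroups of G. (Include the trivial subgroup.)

6

Each element a generates a cyclic subgroup ⟨a⟩; distinct elements may generate the same one (a cyclic group of order d has φ(d) generators).
Cyclic subgroups by order — order 1: 1; order 2: 1; order 3: 1; order 6: 1; order 9: 1; order 18: 1.
Total: 6.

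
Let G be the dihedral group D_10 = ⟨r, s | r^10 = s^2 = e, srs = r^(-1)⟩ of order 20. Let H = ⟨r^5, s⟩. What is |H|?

|⟨r^5⟩| = 2 and |⟨s⟩| = 2, so |H| is a multiple of lcm(2, 2) = 2 and divides |G| = 20.
Closing under the operation: H = {e, r^5, s, r^5s}, so |H| = 4.

4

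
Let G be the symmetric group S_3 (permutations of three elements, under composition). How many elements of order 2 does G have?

The elements of order 2 are: (2 3), (1 2), (1 3).
That's 3.

3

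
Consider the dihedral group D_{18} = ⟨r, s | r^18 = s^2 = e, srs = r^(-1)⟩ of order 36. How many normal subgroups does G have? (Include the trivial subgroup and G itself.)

9

G has 45 subgroups. Checking conjugation-invariance by order — order 1: 1/1 normal; order 2: 1/19 normal; order 3: 1/1 normal; order 4: 0/9 normal; order 6: 1/7 normal; order 9: 1/1 normal; order 12: 0/3 normal; order 18: 3/3 normal; order 36: 1/1 normal.
Total normal subgroups: 9.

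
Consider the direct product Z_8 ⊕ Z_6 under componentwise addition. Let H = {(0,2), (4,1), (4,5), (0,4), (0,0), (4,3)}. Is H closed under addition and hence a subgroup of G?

|H| = 6 divides |G| = 48, consistent with Lagrange.
H contains the identity, every element's inverse is in H, and H is closed under +: it is a subgroup.
In fact H = ⟨(4,5)⟩.

Yes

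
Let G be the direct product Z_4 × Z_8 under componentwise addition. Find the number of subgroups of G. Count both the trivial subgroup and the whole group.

|G| = 32, so by Lagrange every subgroup order divides 32. Divisors: 1, 2, 4, 8, 16, 32.
Subgroups by order — order 1: 1; order 2: 3; order 4: 7; order 8: 7; order 16: 3; order 32: 1.
Total: 1 + 3 + 7 + 7 + 3 + 1 = 22.

22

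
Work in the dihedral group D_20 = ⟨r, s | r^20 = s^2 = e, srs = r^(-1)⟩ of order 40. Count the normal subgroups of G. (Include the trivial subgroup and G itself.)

G has 48 subgroups. Checking conjugation-invariance by order — order 1: 1/1 normal; order 2: 1/21 normal; order 4: 1/11 normal; order 5: 1/1 normal; order 8: 0/5 normal; order 10: 1/5 normal; order 20: 3/3 normal; order 40: 1/1 normal.
Total normal subgroups: 9.

9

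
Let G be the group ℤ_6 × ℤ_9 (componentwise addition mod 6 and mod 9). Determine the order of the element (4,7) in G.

9

The order of (4,7) in Z_6 × Z_9 is lcm(ord(4) in Z_6, ord(7) in Z_9).
ord(4) = 3 and ord(7) = 9, so |⟨(4,7)⟩| = lcm(3, 9) = 9.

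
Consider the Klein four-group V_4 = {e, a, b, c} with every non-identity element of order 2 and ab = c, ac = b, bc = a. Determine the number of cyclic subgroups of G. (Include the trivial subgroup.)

Each element a generates a cyclic subgroup ⟨a⟩; distinct elements may generate the same one (a cyclic group of order d has φ(d) generators).
Cyclic subgroups by order — order 1: 1; order 2: 3.
Total: 4.

4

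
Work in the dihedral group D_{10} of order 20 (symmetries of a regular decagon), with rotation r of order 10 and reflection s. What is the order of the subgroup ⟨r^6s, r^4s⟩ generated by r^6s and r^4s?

10

|⟨r^6s⟩| = 2 and |⟨r^4s⟩| = 2, so |H| is a multiple of lcm(2, 2) = 2 and divides |G| = 20.
Closing under the operation: H = {e, r^2, r^4, r^6, r^8, s, r^2s, r^4s, r^6s, r^8s}, so |H| = 10.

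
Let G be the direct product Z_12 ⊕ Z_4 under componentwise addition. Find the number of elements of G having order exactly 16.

An element (a,b) has order lcm(ord(a), ord(b)); count pairs with lcm equal to 16.
Enumerating gives 0 such elements.

0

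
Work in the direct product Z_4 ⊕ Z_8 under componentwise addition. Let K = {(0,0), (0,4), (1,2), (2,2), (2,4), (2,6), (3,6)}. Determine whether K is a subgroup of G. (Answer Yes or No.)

|K| = 7 does not divide |G| = 32, so by Lagrange K is not a subgroup.

No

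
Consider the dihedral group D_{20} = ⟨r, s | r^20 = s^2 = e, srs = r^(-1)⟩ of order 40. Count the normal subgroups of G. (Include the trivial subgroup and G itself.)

9

G has 48 subgroups. Checking conjugation-invariance by order — order 1: 1/1 normal; order 2: 1/21 normal; order 4: 1/11 normal; order 5: 1/1 normal; order 8: 0/5 normal; order 10: 1/5 normal; order 20: 3/3 normal; order 40: 1/1 normal.
Total normal subgroups: 9.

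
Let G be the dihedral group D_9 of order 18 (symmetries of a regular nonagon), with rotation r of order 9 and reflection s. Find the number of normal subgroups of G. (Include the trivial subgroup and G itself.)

G has 16 subgroups. Checking conjugation-invariance by order — order 1: 1/1 normal; order 2: 0/9 normal; order 3: 1/1 normal; order 6: 0/3 normal; order 9: 1/1 normal; order 18: 1/1 normal.
Total normal subgroups: 4.

4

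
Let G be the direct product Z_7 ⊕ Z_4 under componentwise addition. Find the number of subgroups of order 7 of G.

|G| = 28 and 7 | 28, so subgroups of order 7 are possible by Lagrange.
The subgroups of order 7 are: {(0,0), (1,0), (2,0), (3,0), (4,0), (5,0), (6,0)}.
So G has 1 subgroup of order 7.

1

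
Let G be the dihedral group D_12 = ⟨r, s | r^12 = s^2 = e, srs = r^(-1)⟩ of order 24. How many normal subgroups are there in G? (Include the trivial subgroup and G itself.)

9

G has 34 subgroups. Checking conjugation-invariance by order — order 1: 1/1 normal; order 2: 1/13 normal; order 3: 1/1 normal; order 4: 1/7 normal; order 6: 1/5 normal; order 8: 0/3 normal; order 12: 3/3 normal; order 24: 1/1 normal.
Total normal subgroups: 9.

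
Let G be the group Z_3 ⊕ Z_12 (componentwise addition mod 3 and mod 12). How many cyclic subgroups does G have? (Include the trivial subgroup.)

15

A cyclic subgroup of order d is generated by each of its φ(d) elements of order d, so the cyclic subgroups of order d number (#elements of order d)/φ(d).
Cyclic subgroups by order — order 1: 1; order 2: 1; order 3: 4; order 4: 1; order 6: 4; order 12: 4.
Total: 15.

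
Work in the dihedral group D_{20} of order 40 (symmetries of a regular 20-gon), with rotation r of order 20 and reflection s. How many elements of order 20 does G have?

8

The elements of order 20 are: r, r^3, r^7, r^9, r^11, r^13, r^17, r^19.
That's 8.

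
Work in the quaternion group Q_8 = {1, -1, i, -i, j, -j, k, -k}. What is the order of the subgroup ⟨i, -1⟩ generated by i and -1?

4

|⟨i⟩| = 4 and |⟨-1⟩| = 2, so |H| is a multiple of lcm(4, 2) = 4 and divides |G| = 8.
Closing under the operation: H = {1, -1, i, -i}, so |H| = 4.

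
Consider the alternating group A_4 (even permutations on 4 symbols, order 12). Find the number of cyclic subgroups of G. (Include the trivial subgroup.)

8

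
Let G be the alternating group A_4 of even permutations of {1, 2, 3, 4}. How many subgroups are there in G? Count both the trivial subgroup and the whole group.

|G| = 12, so by Lagrange every subgroup order divides 12. Divisors: 1, 2, 3, 4, 6, 12.
Subgroups by order — order 1: 1; order 2: 3; order 3: 4; order 4: 1; order 6: 0; order 12: 1.
Total: 1 + 3 + 4 + 1 + 0 + 1 = 10.

10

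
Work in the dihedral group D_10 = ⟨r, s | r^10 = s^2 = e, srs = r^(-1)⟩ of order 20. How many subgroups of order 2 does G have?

11

|G| = 20 and 2 | 20, so subgroups of order 2 are possible by Lagrange.
The subgroups of order 2 are: {e, r^2s}; {e, r^3s}; {e, r^4s}; {e, r^5}; … (11 in all).
So G has 11 subgroups of order 2.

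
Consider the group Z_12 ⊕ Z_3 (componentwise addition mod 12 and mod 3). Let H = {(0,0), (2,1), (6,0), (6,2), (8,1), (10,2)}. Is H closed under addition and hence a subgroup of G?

(6,2) ∈ H but its inverse (6,1) ∉ H, so H is not a subgroup.

No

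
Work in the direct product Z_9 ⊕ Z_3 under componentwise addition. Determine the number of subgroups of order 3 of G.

|G| = 27 and 3 | 27, so subgroups of order 3 are possible by Lagrange.
The subgroups of order 3 are: {(0,0), (0,1), (0,2)}; {(0,0), (3,0), (6,0)}; {(0,0), (3,1), (6,2)}; {(0,0), (3,2), (6,1)}.
So G has 4 subgroups of order 3.

4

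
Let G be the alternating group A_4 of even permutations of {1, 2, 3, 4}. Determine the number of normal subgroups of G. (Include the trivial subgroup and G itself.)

3

G has 10 subgroups. Checking conjugation-invariance by order — order 1: 1/1 normal; order 2: 0/3 normal; order 3: 0/4 normal; order 4: 1/1 normal; order 12: 1/1 normal.
Total normal subgroups: 3.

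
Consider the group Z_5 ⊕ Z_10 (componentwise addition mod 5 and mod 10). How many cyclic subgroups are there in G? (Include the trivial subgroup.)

14

A cyclic subgroup of order d is generated by each of its φ(d) elements of order d, so the cyclic subgroups of order d number (#elements of order d)/φ(d).
Cyclic subgroups by order — order 1: 1; order 2: 1; order 5: 6; order 10: 6.
Total: 14.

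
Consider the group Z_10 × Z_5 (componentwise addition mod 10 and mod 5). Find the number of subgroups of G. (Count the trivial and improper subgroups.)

16

|G| = 50, so by Lagrange every subgroup order divides 50. Divisors: 1, 2, 5, 10, 25, 50.
Subgroups by order — order 1: 1; order 2: 1; order 5: 6; order 10: 6; order 25: 1; order 50: 1.
Total: 1 + 1 + 6 + 6 + 1 + 1 = 16.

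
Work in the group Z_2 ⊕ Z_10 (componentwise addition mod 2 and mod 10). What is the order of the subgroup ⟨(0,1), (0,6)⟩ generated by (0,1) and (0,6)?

10

|⟨(0,1)⟩| = 10 and |⟨(0,6)⟩| = 5, so |H| is a multiple of lcm(10, 5) = 10 and divides |G| = 20.
Closing under the operation: H = {(0,0), (0,1), (0,2), (0,3), (0,4), (0,5), (0,6), (0,7), (0,8), (0,9)}, so |H| = 10.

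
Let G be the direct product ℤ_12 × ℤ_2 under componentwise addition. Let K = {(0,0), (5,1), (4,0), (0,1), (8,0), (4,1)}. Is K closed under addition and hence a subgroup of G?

(4,1) ∈ K but its inverse (8,1) ∉ K, so K is not a subgroup.

No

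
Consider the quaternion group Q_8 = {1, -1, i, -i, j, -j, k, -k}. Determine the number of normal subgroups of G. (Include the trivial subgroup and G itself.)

6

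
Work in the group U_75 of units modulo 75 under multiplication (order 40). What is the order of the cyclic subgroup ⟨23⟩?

Compute successive powers of 23 mod 75: 23, 4, 17, 16, 68, 64, 47, 31, …; 23^20 ≡ 1 (mod 75).
So |⟨23⟩| = 20.

20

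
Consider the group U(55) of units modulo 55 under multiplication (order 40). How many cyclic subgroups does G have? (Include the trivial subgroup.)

12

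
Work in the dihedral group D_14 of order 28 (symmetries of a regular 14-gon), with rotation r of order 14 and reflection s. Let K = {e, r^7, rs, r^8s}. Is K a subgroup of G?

|K| = 4 divides |G| = 28, consistent with Lagrange.
K contains the identity, every element's inverse is in K, and K is closed under ·: it is a subgroup.

Yes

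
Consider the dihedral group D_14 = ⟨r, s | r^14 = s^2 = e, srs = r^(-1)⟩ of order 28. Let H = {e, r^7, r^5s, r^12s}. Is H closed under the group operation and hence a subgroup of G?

|H| = 4 divides |G| = 28, consistent with Lagrange.
H contains the identity, every element's inverse is in H, and H is closed under ·: it is a subgroup.

Yes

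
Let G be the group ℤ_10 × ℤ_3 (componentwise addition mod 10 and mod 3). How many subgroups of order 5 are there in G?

|G| = 30 and 5 | 30, so subgroups of order 5 are possible by Lagrange.
The subgroups of order 5 are: {(0,0), (2,0), (4,0), (6,0), (8,0)}.
So G has 1 subgroup of order 5.

1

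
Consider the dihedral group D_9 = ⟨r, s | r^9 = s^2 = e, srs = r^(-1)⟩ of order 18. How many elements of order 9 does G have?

6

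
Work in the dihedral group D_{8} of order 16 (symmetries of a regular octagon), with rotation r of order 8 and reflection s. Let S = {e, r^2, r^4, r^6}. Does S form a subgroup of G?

|S| = 4 divides |G| = 16, consistent with Lagrange.
S contains the identity, every element's inverse is in S, and S is closed under ·: it is a subgroup.
In fact S = ⟨r^6⟩.

Yes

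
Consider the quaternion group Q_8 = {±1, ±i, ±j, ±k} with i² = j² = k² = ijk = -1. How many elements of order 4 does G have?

6

The elements of order 4 are: i, -i, j, -j, k, -k.
That's 6.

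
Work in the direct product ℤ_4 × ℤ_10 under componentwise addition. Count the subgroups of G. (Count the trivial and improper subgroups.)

|G| = 40, so by Lagrange every subgroup order divides 40. Divisors: 1, 2, 4, 5, 8, 10, 20, 40.
Subgroups by order — order 1: 1; order 2: 3; order 4: 3; order 5: 1; order 8: 1; order 10: 3; order 20: 3; order 40: 1.
Total: 1 + 3 + 3 + 1 + 1 + 3 + 3 + 1 = 16.

16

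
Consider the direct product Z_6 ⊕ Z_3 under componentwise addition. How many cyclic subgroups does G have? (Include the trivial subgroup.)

10

Group the elements of G by the cyclic subgroup they generate; each cyclic subgroup of order d accounts for φ(d) elements.
Cyclic subgroups by order — order 1: 1; order 2: 1; order 3: 4; order 6: 4.
Total: 10.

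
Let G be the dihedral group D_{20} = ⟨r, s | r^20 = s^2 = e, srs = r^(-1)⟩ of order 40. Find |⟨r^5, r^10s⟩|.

|⟨r^5⟩| = 4 and |⟨r^10s⟩| = 2, so |H| is a multiple of lcm(4, 2) = 4 and divides |G| = 40.
Closing under the operation: H = {e, r^5, r^10, r^15, s, r^5s, r^10s, r^15s}, so |H| = 8.

8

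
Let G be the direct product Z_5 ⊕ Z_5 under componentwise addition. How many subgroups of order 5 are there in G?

6

|G| = 25 and 5 | 25, so subgroups of order 5 are possible by Lagrange.
The subgroups of order 5 are: {(0,0), (0,1), (0,2), (0,3), (0,4)}; {(0,0), (1,0), (2,0), (3,0), (4,0)}; {(0,0), (1,1), (2,2), (3,3), (4,4)}; {(0,0), (1,2), (2,4), (3,1), (4,3)}; … (6 in all).
So G has 6 subgroups of order 5.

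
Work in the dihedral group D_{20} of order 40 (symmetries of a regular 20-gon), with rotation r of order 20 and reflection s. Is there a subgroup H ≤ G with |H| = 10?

Yes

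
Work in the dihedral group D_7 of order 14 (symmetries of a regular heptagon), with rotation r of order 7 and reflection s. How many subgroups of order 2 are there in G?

7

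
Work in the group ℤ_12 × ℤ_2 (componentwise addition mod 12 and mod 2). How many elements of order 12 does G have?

An element (a,b) has order lcm(ord(a), ord(b)); count pairs with lcm equal to 12.
Enumerating gives 8 such elements.

8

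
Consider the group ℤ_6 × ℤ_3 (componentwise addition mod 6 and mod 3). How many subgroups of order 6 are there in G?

4

|G| = 18 and 6 | 18, so subgroups of order 6 are possible by Lagrange.
The subgroups of order 6 are: {(0,0), (0,1), (0,2), (3,0), (3,1), (3,2)}; {(0,0), (1,0), (2,0), (3,0), (4,0), (5,0)}; {(0,0), (1,1), (2,2), (3,0), (4,1), (5,2)}; {(0,0), (1,2), (2,1), (3,0), (4,2), (5,1)}.
So G has 4 subgroups of order 6.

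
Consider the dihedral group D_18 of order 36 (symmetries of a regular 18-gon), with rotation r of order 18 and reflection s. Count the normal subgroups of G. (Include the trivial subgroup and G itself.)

G has 45 subgroups. Checking conjugation-invariance by order — order 1: 1/1 normal; order 2: 1/19 normal; order 3: 1/1 normal; order 4: 0/9 normal; order 6: 1/7 normal; order 9: 1/1 normal; order 12: 0/3 normal; order 18: 3/3 normal; order 36: 1/1 normal.
Total normal subgroups: 9.

9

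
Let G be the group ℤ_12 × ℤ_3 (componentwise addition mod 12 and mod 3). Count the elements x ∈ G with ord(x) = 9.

An element (a,b) has order lcm(ord(a), ord(b)); count pairs with lcm equal to 9.
Enumerating gives 0 such elements.

0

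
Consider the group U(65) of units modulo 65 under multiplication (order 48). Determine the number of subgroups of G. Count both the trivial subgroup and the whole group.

|G| = 48, so by Lagrange every subgroup order divides 48. Divisors: 1, 2, 3, 4, 6, 8, 12, 16, 24, 48.
Subgroups by order — order 1: 1; order 2: 3; order 3: 1; order 4: 7; order 6: 3; order 8: 3; order 12: 7; order 16: 1; order 24: 3; order 48: 1.
Total: 1 + 3 + 1 + 7 + 3 + 3 + 7 + 1 + 3 + 1 = 30.

30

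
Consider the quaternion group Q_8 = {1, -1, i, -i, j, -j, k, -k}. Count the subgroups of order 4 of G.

3

|G| = 8 and 4 | 8, so subgroups of order 4 are possible by Lagrange.
The subgroups of order 4 are: {1, -1, i, -i}; {1, -1, j, -j}; {1, -1, k, -k}.
So G has 3 subgroups of order 4.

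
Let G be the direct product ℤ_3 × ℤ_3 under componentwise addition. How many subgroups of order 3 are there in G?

4

|G| = 9 and 3 | 9, so subgroups of order 3 are possible by Lagrange.
The subgroups of order 3 are: {(0,0), (0,1), (0,2)}; {(0,0), (1,0), (2,0)}; {(0,0), (1,1), (2,2)}; {(0,0), (1,2), (2,1)}.
So G has 4 subgroups of order 3.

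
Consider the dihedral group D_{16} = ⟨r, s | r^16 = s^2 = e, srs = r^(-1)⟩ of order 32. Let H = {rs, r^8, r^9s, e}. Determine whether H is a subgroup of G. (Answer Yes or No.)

|H| = 4 divides |G| = 32, consistent with Lagrange.
H contains the identity, every element's inverse is in H, and H is closed under ·: it is a subgroup.

Yes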